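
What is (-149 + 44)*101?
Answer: -10605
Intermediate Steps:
(-149 + 44)*101 = -105*101 = -10605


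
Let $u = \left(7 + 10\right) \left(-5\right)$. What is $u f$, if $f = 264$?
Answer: $-22440$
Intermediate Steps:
$u = -85$ ($u = 17 \left(-5\right) = -85$)
$u f = \left(-85\right) 264 = -22440$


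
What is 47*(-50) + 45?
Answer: -2305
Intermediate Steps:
47*(-50) + 45 = -2350 + 45 = -2305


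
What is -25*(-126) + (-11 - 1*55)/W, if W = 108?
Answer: 56689/18 ≈ 3149.4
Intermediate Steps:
-25*(-126) + (-11 - 1*55)/W = -25*(-126) + (-11 - 1*55)/108 = 3150 + (-11 - 55)*(1/108) = 3150 - 66*1/108 = 3150 - 11/18 = 56689/18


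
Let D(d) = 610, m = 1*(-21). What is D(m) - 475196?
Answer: -474586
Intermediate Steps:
m = -21
D(m) - 475196 = 610 - 475196 = -474586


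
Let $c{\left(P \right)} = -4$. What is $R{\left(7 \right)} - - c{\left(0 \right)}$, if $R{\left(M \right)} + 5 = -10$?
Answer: $-19$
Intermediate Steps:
$R{\left(M \right)} = -15$ ($R{\left(M \right)} = -5 - 10 = -15$)
$R{\left(7 \right)} - - c{\left(0 \right)} = -15 - \left(-1\right) \left(-4\right) = -15 - 4 = -19$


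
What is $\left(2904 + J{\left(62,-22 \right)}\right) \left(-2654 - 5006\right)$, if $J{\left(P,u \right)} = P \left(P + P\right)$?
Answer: $-81134720$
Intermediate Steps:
$J{\left(P,u \right)} = 2 P^{2}$ ($J{\left(P,u \right)} = P 2 P = 2 P^{2}$)
$\left(2904 + J{\left(62,-22 \right)}\right) \left(-2654 - 5006\right) = \left(2904 + 2 \cdot 62^{2}\right) \left(-2654 - 5006\right) = \left(2904 + 2 \cdot 3844\right) \left(-7660\right) = \left(2904 + 7688\right) \left(-7660\right) = 10592 \left(-7660\right) = -81134720$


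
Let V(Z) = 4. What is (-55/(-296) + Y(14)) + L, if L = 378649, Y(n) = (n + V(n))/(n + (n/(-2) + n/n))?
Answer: 112080825/296 ≈ 3.7865e+5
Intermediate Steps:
Y(n) = (4 + n)/(1 + n/2) (Y(n) = (n + 4)/(n + (n/(-2) + n/n)) = (4 + n)/(n + (n*(-1/2) + 1)) = (4 + n)/(n + (-n/2 + 1)) = (4 + n)/(n + (1 - n/2)) = (4 + n)/(1 + n/2))
(-55/(-296) + Y(14)) + L = (-55/(-296) + 2*(4 + 14)/(2 + 14)) + 378649 = (-55*(-1/296) + 2*18/16) + 378649 = (55/296 + 2*(1/16)*18) + 378649 = (55/296 + 9/4) + 378649 = 721/296 + 378649 = 112080825/296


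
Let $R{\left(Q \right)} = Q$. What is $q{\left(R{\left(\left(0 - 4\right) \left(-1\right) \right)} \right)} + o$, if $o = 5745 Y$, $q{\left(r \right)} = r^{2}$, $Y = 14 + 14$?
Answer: $160876$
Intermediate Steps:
$Y = 28$
$o = 160860$ ($o = 5745 \cdot 28 = 160860$)
$q{\left(R{\left(\left(0 - 4\right) \left(-1\right) \right)} \right)} + o = \left(\left(0 - 4\right) \left(-1\right)\right)^{2} + 160860 = \left(\left(-4\right) \left(-1\right)\right)^{2} + 160860 = 4^{2} + 160860 = 16 + 160860 = 160876$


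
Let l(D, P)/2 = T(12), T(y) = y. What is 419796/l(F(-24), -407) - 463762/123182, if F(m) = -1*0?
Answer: 2154174191/123182 ≈ 17488.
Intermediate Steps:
F(m) = 0
l(D, P) = 24 (l(D, P) = 2*12 = 24)
419796/l(F(-24), -407) - 463762/123182 = 419796/24 - 463762/123182 = 419796*(1/24) - 463762*1/123182 = 34983/2 - 231881/61591 = 2154174191/123182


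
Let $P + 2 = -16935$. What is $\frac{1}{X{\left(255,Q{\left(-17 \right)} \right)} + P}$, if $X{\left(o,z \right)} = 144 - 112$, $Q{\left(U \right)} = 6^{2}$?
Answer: $- \frac{1}{16905} \approx -5.9154 \cdot 10^{-5}$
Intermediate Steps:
$P = -16937$ ($P = -2 - 16935 = -16937$)
$Q{\left(U \right)} = 36$
$X{\left(o,z \right)} = 32$ ($X{\left(o,z \right)} = 144 - 112 = 32$)
$\frac{1}{X{\left(255,Q{\left(-17 \right)} \right)} + P} = \frac{1}{32 - 16937} = \frac{1}{-16905} = - \frac{1}{16905}$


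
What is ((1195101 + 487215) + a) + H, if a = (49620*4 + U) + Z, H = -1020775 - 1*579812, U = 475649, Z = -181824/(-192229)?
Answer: 145298009306/192229 ≈ 7.5586e+5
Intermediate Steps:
Z = 181824/192229 (Z = -181824*(-1/192229) = 181824/192229 ≈ 0.94587)
H = -1600587 (H = -1020775 - 579812 = -1600587)
a = 129587325365/192229 (a = (49620*4 + 475649) + 181824/192229 = (198480 + 475649) + 181824/192229 = 674129 + 181824/192229 = 129587325365/192229 ≈ 6.7413e+5)
((1195101 + 487215) + a) + H = ((1195101 + 487215) + 129587325365/192229) - 1600587 = (1682316 + 129587325365/192229) - 1600587 = 452977247729/192229 - 1600587 = 145298009306/192229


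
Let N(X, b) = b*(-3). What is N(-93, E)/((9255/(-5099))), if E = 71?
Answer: 362029/3085 ≈ 117.35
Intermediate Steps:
N(X, b) = -3*b
N(-93, E)/((9255/(-5099))) = (-3*71)/((9255/(-5099))) = -213/(9255*(-1/5099)) = -213/(-9255/5099) = -213*(-5099/9255) = 362029/3085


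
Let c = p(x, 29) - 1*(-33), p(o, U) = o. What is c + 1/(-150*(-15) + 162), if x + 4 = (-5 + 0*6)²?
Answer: 130249/2412 ≈ 54.000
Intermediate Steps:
x = 21 (x = -4 + (-5 + 0*6)² = -4 + (-5 + 0)² = -4 + (-5)² = -4 + 25 = 21)
c = 54 (c = 21 - 1*(-33) = 21 + 33 = 54)
c + 1/(-150*(-15) + 162) = 54 + 1/(-150*(-15) + 162) = 54 + 1/(2250 + 162) = 54 + 1/2412 = 130249/2412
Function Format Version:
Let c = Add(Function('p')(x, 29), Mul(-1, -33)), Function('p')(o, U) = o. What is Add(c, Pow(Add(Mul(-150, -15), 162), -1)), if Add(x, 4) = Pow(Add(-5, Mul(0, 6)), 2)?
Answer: Rational(130249, 2412) ≈ 54.000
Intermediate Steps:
x = 21 (x = Add(-4, Pow(Add(-5, Mul(0, 6)), 2)) = Add(-4, Pow(Add(-5, 0), 2)) = Add(-4, Pow(-5, 2)) = Add(-4, 25) = 21)
c = 54 (c = Add(21, Mul(-1, -33)) = Add(21, 33) = 54)
Add(c, Pow(Add(Mul(-150, -15), 162), -1)) = Add(54, Pow(Add(Mul(-150, -15), 162), -1)) = Add(54, Pow(Add(2250, 162), -1)) = Add(54, Pow(2412, -1)) = Add(54, Rational(1, 2412)) = Rational(130249, 2412)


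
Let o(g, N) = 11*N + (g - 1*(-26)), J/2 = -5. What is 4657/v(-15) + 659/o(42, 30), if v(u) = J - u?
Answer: 1856781/1990 ≈ 933.06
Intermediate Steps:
J = -10 (J = 2*(-5) = -10)
v(u) = -10 - u
o(g, N) = 26 + g + 11*N (o(g, N) = 11*N + (g + 26) = 11*N + (26 + g) = 26 + g + 11*N)
4657/v(-15) + 659/o(42, 30) = 4657/(-10 - 1*(-15)) + 659/(26 + 42 + 11*30) = 4657/(-10 + 15) + 659/(26 + 42 + 330) = 4657/5 + 659/398 = 1856781/1990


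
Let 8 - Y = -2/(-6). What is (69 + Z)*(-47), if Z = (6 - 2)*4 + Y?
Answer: -13066/3 ≈ -4355.3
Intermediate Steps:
Y = 23/3 (Y = 8 - (-2)/(-6) = 8 - (-2)*(-1)/6 = 8 - 1*1/3 = 8 - 1/3 = 23/3 ≈ 7.6667)
Z = 71/3 (Z = (6 - 2)*4 + 23/3 = 4*4 + 23/3 = 16 + 23/3 = 71/3 ≈ 23.667)
(69 + Z)*(-47) = (69 + 71/3)*(-47) = (278/3)*(-47) = -13066/3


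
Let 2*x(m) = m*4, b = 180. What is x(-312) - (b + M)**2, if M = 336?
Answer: -266880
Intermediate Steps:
x(m) = 2*m (x(m) = (m*4)/2 = (4*m)/2 = 2*m)
x(-312) - (b + M)**2 = 2*(-312) - (180 + 336)**2 = -624 - 1*516**2 = -624 - 1*266256 = -624 - 266256 = -266880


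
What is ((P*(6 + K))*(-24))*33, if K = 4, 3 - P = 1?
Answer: -15840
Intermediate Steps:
P = 2 (P = 3 - 1*1 = 3 - 1 = 2)
((P*(6 + K))*(-24))*33 = ((2*(6 + 4))*(-24))*33 = ((2*10)*(-24))*33 = (20*(-24))*33 = -480*33 = -15840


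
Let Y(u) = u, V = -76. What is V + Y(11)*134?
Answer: 1398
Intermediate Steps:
V + Y(11)*134 = -76 + 11*134 = -76 + 1474 = 1398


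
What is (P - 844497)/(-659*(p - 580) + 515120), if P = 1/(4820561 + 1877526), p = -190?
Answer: -2828257188619/3424564430925 ≈ -0.82587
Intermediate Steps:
P = 1/6698087 ≈ 1.4930e-7
(P - 844497)/(-659*(p - 580) + 515120) = (1/6698087 - 844497)/(-659*(-190 - 580) + 515120) = -5656514377238/(6698087*(-659*(-770) + 515120)) = -5656514377238/(6698087*(507430 + 515120)) = -5656514377238/6698087/1022550 = -5656514377238/6698087*1/1022550 = -2828257188619/3424564430925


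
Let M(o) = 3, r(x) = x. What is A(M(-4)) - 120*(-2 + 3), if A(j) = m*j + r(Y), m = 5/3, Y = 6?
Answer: -109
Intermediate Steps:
m = 5/3 (m = 5*(1/3) = 5/3 ≈ 1.6667)
A(j) = 6 + 5*j/3 (A(j) = 5*j/3 + 6 = 6 + 5*j/3)
A(M(-4)) - 120*(-2 + 3) = (6 + (5/3)*3) - 120*(-2 + 3) = (6 + 5) - 120 = 11 - 24*5 = 11 - 120 = -109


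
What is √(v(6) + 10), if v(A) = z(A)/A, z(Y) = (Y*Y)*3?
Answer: 2*√7 ≈ 5.2915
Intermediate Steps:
z(Y) = 3*Y² (z(Y) = Y²*3 = 3*Y²)
v(A) = 3*A (v(A) = (3*A²)/A = 3*A)
√(v(6) + 10) = √(3*6 + 10) = √(18 + 10) = √28 = 2*√7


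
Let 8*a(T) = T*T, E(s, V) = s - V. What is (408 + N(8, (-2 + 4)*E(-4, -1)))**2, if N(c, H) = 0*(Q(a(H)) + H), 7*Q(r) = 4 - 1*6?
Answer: 166464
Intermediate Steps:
a(T) = T**2/8 (a(T) = (T*T)/8 = T**2/8)
Q(r) = -2/7 (Q(r) = (4 - 1*6)/7 = (4 - 6)/7 = (1/7)*(-2) = -2/7)
N(c, H) = 0 (N(c, H) = 0*(-2/7 + H) = 0)
(408 + N(8, (-2 + 4)*E(-4, -1)))**2 = (408 + 0)**2 = 408**2 = 166464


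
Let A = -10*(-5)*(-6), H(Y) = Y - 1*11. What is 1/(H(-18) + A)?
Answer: -1/329 ≈ -0.0030395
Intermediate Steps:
H(Y) = -11 + Y (H(Y) = Y - 11 = -11 + Y)
A = -300 (A = 50*(-6) = -300)
1/(H(-18) + A) = 1/((-11 - 18) - 300) = 1/(-29 - 300) = 1/(-329) = -1/329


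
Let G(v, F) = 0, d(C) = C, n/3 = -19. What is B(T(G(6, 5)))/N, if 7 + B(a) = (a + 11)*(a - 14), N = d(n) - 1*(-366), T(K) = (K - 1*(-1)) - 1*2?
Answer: -157/309 ≈ -0.50809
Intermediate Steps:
n = -57 (n = 3*(-19) = -57)
T(K) = -1 + K (T(K) = (K + 1) - 2 = (1 + K) - 2 = -1 + K)
N = 309 (N = -57 - 1*(-366) = -57 + 366 = 309)
B(a) = -7 + (-14 + a)*(11 + a) (B(a) = -7 + (a + 11)*(a - 14) = -7 + (11 + a)*(-14 + a) = -7 + (-14 + a)*(11 + a))
B(T(G(6, 5)))/N = (-161 + (-1 + 0)**2 - 3*(-1 + 0))/309 = (-161 + (-1)**2 - 3*(-1))*(1/309) = (-161 + 1 + 3)*(1/309) = -157*1/309 = -157/309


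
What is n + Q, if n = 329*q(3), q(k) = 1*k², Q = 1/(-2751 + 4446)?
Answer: 5018896/1695 ≈ 2961.0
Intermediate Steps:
Q = 1/1695 ≈ 0.00058997
q(k) = k²
n = 2961 (n = 329*3² = 329*9 = 2961)
n + Q = 2961 + 1/1695 = 5018896/1695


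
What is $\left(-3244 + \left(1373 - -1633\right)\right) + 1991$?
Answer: $1753$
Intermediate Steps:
$\left(-3244 + \left(1373 - -1633\right)\right) + 1991 = \left(-3244 + \left(1373 + 1633\right)\right) + 1991 = \left(-3244 + 3006\right) + 1991 = -238 + 1991 = 1753$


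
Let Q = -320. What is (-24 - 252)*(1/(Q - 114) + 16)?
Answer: -958134/217 ≈ -4415.4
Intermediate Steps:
(-24 - 252)*(1/(Q - 114) + 16) = (-24 - 252)*(1/(-320 - 114) + 16) = -276*(1/(-434) + 16) = -276*(-1/434 + 16) = -276*6943/434 = -958134/217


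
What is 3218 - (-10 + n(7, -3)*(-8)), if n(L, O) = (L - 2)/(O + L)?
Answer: 3238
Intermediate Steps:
n(L, O) = (-2 + L)/(L + O)
3218 - (-10 + n(7, -3)*(-8)) = 3218 - (-10 + ((-2 + 7)/(7 - 3))*(-8)) = 3218 - (-10 + (5/4)*(-8)) = 3218 - (-10 - 10) = 3218 - 1*(-20) = 3218 + 20 = 3238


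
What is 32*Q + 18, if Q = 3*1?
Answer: 114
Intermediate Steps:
Q = 3
32*Q + 18 = 32*3 + 18 = 96 + 18 = 114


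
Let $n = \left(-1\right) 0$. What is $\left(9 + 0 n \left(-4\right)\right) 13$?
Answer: $117$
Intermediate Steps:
$n = 0$
$\left(9 + 0 n \left(-4\right)\right) 13 = \left(9 + 0 \cdot 0 \left(-4\right)\right) 13 = \left(9 + 0 \left(-4\right)\right) 13 = \left(9 + 0\right) 13 = 9 \cdot 13 = 117$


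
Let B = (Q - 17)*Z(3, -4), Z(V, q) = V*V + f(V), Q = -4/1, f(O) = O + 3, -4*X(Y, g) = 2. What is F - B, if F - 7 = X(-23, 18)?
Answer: 643/2 ≈ 321.50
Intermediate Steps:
X(Y, g) = -1/2 (X(Y, g) = -1/4*2 = -1/2)
f(O) = 3 + O
F = 13/2 (F = 7 - 1/2 = 13/2 ≈ 6.5000)
Q = -4 (Q = -4*1 = -4)
Z(V, q) = 3 + V + V**2 (Z(V, q) = V*V + (3 + V) = V**2 + (3 + V) = 3 + V + V**2)
B = -315 (B = (-4 - 17)*(3 + 3 + 3**2) = -21*(3 + 3 + 9) = -21*15 = -315)
F - B = 13/2 - 1*(-315) = 13/2 + 315 = 643/2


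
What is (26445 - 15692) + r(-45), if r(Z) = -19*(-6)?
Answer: 10867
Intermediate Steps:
r(Z) = 114
(26445 - 15692) + r(-45) = (26445 - 15692) + 114 = 10753 + 114 = 10867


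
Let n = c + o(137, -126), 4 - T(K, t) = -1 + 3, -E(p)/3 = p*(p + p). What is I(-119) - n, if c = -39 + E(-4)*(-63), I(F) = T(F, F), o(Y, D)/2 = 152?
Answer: -6311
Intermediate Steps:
E(p) = -6*p² (E(p) = -3*p*(p + p) = -3*p*2*p = -6*p²)
o(Y, D) = 304 (o(Y, D) = 2*152 = 304)
T(K, t) = 2 (T(K, t) = 4 - (-1 + 3) = 4 - 1*2 = 4 - 2 = 2)
I(F) = 2
c = 6009 (c = -39 - 6*(-4)²*(-63) = -39 - 6*16*(-63) = -39 - 96*(-63) = -39 + 6048 = 6009)
n = 6313 (n = 6009 + 304 = 6313)
I(-119) - n = 2 - 1*6313 = 2 - 6313 = -6311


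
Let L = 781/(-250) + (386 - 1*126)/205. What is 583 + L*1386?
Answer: -10193678/5125 ≈ -1989.0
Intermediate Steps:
L = -19021/10250 (L = 781*(-1/250) + (386 - 126)*(1/205) = -781/250 + 260*(1/205) = -781/250 + 52/41 = -19021/10250 ≈ -1.8557)
583 + L*1386 = 583 - 19021/10250*1386 = 583 - 13181553/5125 = -10193678/5125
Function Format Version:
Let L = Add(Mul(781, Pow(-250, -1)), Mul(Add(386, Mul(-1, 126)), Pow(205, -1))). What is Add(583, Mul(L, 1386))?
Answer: Rational(-10193678, 5125) ≈ -1989.0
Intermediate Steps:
L = Rational(-19021, 10250) (L = Add(Mul(781, Rational(-1, 250)), Mul(Add(386, -126), Rational(1, 205))) = Add(Rational(-781, 250), Mul(260, Rational(1, 205))) = Add(Rational(-781, 250), Rational(52, 41)) = Rational(-19021, 10250) ≈ -1.8557)
Add(583, Mul(L, 1386)) = Add(583, Mul(Rational(-19021, 10250), 1386)) = Add(583, Rational(-13181553, 5125)) = Rational(-10193678, 5125)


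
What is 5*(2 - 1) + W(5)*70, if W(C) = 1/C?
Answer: 19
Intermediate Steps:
W(C) = 1/C
5*(2 - 1) + W(5)*70 = 5*(2 - 1) + 70/5 = 5*1 + (1/5)*70 = 5 + 14 = 19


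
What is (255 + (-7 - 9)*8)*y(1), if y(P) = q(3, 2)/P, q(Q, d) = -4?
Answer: -508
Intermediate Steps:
y(P) = -4/P
(255 + (-7 - 9)*8)*y(1) = (255 + (-7 - 9)*8)*(-4/1) = (255 - 16*8)*(-4*1) = (255 - 128)*(-4) = 127*(-4) = -508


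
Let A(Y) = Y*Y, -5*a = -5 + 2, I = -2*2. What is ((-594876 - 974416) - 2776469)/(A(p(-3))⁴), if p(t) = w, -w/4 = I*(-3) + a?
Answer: -11548046875/110633586500763648 ≈ -1.0438e-7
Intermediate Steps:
I = -4
a = ⅗ (a = -(-5 + 2)/5 = -⅕*(-3) = ⅗ ≈ 0.60000)
w = -252/5 (w = -4*(-4*(-3) + ⅗) = -4*(12 + ⅗) = -4*63/5 = -252/5 ≈ -50.400)
p(t) = -252/5
A(Y) = Y²
((-594876 - 974416) - 2776469)/(A(p(-3))⁴) = ((-594876 - 974416) - 2776469)/(((-252/5)²)⁴) = (-1569292 - 2776469)/((63504/25)⁴) = -4345761/16263137215612256256/390625 = -4345761*390625/16263137215612256256 = -11548046875/110633586500763648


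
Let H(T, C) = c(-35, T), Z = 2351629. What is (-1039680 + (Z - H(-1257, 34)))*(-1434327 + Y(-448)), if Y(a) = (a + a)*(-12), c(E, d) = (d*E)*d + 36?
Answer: -80593745480100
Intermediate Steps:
c(E, d) = 36 + E*d**2 (c(E, d) = (E*d)*d + 36 = E*d**2 + 36 = 36 + E*d**2)
H(T, C) = 36 - 35*T**2
Y(a) = -24*a (Y(a) = (2*a)*(-12) = -24*a)
(-1039680 + (Z - H(-1257, 34)))*(-1434327 + Y(-448)) = (-1039680 + (2351629 - (36 - 35*(-1257)**2)))*(-1434327 - 24*(-448)) = (-1039680 + (2351629 - (36 - 35*1580049)))*(-1434327 + 10752) = (-1039680 + (2351629 - (36 - 55301715)))*(-1423575) = (-1039680 + (2351629 - 1*(-55301679)))*(-1423575) = (-1039680 + (2351629 + 55301679))*(-1423575) = (-1039680 + 57653308)*(-1423575) = 56613628*(-1423575) = -80593745480100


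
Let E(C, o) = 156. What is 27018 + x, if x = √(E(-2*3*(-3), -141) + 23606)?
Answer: 27018 + 109*√2 ≈ 27172.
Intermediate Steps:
x = 109*√2 (x = √(156 + 23606) = √23762 = 109*√2 ≈ 154.15)
27018 + x = 27018 + 109*√2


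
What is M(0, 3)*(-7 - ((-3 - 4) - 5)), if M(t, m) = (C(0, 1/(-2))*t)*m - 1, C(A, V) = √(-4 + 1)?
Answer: -5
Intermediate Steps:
C(A, V) = I*√3 (C(A, V) = √(-3) = I*√3)
M(t, m) = -1 + I*m*t*√3 (M(t, m) = ((I*√3)*t)*m - 1 = (I*t*√3)*m - 1 = I*m*t*√3 - 1 = -1 + I*m*t*√3)
M(0, 3)*(-7 - ((-3 - 4) - 5)) = (-1 + I*3*0*√3)*(-7 - ((-3 - 4) - 5)) = (-1 + 0)*(-7 - (-7 - 5)) = -(-7 - 1*(-12)) = -(-7 + 12) = -1*5 = -5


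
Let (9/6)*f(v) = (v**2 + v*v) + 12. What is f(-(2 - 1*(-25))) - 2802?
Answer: -1822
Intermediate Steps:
f(v) = 8 + 4*v**2/3 (f(v) = 2*((v**2 + v*v) + 12)/3 = 2*((v**2 + v**2) + 12)/3 = 2*(2*v**2 + 12)/3 = 2*(12 + 2*v**2)/3 = 8 + 4*v**2/3)
f(-(2 - 1*(-25))) - 2802 = (8 + 4*(-(2 - 1*(-25)))**2/3) - 2802 = (8 + 4*(-(2 + 25))**2/3) - 2802 = (8 + 4*(-1*27)**2/3) - 2802 = (8 + (4/3)*(-27)**2) - 2802 = (8 + (4/3)*729) - 2802 = (8 + 972) - 2802 = 980 - 2802 = -1822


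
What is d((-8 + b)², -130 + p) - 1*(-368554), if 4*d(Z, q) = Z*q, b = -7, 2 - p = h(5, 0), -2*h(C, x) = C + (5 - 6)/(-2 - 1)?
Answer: 361504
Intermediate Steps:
h(C, x) = -⅙ - C/2 (h(C, x) = -(C + (5 - 6)/(-2 - 1))/2 = -(C - 1/(-3))/2 = -(C - 1*(-⅓))/2 = -(C + ⅓)/2 = -(⅓ + C)/2 = -⅙ - C/2)
p = 14/3 (p = 2 - (-⅙ - ½*5) = 2 - (-⅙ - 5/2) = 2 - 1*(-8/3) = 2 + 8/3 = 14/3 ≈ 4.6667)
d(Z, q) = Z*q/4 (d(Z, q) = (Z*q)/4 = Z*q/4)
d((-8 + b)², -130 + p) - 1*(-368554) = (-8 - 7)²*(-130 + 14/3)/4 - 1*(-368554) = (¼)*(-15)²*(-376/3) + 368554 = (¼)*225*(-376/3) + 368554 = -7050 + 368554 = 361504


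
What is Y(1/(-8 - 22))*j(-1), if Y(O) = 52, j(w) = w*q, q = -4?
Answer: 208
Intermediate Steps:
j(w) = -4*w (j(w) = w*(-4) = -4*w)
Y(1/(-8 - 22))*j(-1) = 52*(-4*(-1)) = 52*4 = 208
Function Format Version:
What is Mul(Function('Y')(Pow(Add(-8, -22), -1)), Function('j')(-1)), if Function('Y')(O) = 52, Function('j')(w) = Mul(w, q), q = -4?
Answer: 208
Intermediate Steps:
Function('j')(w) = Mul(-4, w) (Function('j')(w) = Mul(w, -4) = Mul(-4, w))
Mul(Function('Y')(Pow(Add(-8, -22), -1)), Function('j')(-1)) = Mul(52, Mul(-4, -1)) = Mul(52, 4) = 208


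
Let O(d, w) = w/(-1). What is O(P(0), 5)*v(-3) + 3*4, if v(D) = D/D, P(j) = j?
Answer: 7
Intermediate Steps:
v(D) = 1
O(d, w) = -w (O(d, w) = w*(-1) = -w)
O(P(0), 5)*v(-3) + 3*4 = -1*5*1 + 3*4 = -5*1 + 12 = -5 + 12 = 7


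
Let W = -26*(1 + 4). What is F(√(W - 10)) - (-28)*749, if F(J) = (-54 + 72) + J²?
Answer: 20850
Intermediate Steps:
W = -130 (W = -26*5 = -130)
F(J) = 18 + J²
F(√(W - 10)) - (-28)*749 = (18 + (√(-130 - 10))²) - (-28)*749 = (18 + (√(-140))²) - 1*(-20972) = (18 + (2*I*√35)²) + 20972 = (18 - 140) + 20972 = -122 + 20972 = 20850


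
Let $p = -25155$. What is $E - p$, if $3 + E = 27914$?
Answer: $53066$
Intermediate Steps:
$E = 27911$ ($E = -3 + 27914 = 27911$)
$E - p = 27911 - -25155 = 27911 + 25155 = 53066$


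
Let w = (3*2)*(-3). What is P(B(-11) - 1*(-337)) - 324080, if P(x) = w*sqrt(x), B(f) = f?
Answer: -324080 - 18*sqrt(326) ≈ -3.2441e+5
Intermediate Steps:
w = -18 (w = 6*(-3) = -18)
P(x) = -18*sqrt(x)
P(B(-11) - 1*(-337)) - 324080 = -18*sqrt(-11 - 1*(-337)) - 324080 = -18*sqrt(-11 + 337) - 324080 = -18*sqrt(326) - 324080 = -324080 - 18*sqrt(326)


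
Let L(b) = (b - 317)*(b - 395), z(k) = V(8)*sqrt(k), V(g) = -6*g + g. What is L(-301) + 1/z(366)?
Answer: 430128 - sqrt(366)/14640 ≈ 4.3013e+5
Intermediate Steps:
V(g) = -5*g
z(k) = -40*sqrt(k) (z(k) = (-5*8)*sqrt(k) = -40*sqrt(k))
L(b) = (-395 + b)*(-317 + b) (L(b) = (-317 + b)*(-395 + b) = (-395 + b)*(-317 + b))
L(-301) + 1/z(366) = (125215 + (-301)**2 - 712*(-301)) + 1/(-40*sqrt(366)) = (125215 + 90601 + 214312) - sqrt(366)/14640 = 430128 - sqrt(366)/14640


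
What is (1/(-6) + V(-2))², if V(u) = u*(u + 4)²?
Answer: 2401/36 ≈ 66.694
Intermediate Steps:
V(u) = u*(4 + u)²
(1/(-6) + V(-2))² = (1/(-6) - 2*(4 - 2)²)² = (-⅙ - 2*2²)² = (-⅙ - 2*4)² = (-⅙ - 8)² = (-49/6)² = 2401/36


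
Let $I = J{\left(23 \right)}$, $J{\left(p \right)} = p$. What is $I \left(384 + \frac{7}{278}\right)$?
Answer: $\frac{2455457}{278} \approx 8832.6$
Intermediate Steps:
$I = 23$
$I \left(384 + \frac{7}{278}\right) = 23 \left(384 + \frac{7}{278}\right) = 23 \cdot \frac{106759}{278} = \frac{2455457}{278}$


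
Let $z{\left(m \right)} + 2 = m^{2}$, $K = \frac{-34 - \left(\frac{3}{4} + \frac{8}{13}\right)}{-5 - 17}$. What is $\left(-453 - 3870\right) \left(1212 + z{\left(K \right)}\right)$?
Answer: $- \frac{623672325033}{118976} \approx -5.242 \cdot 10^{6}$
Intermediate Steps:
$K = \frac{1839}{1144}$ ($K = \frac{-34 - \frac{71}{52}}{-22} = \left(-34 - \frac{71}{52}\right) \left(- \frac{1}{22}\right) = \left(- \frac{1839}{52}\right) \left(- \frac{1}{22}\right) = \frac{1839}{1144} \approx 1.6075$)
$z{\left(m \right)} = -2 + m^{2}$
$\left(-453 - 3870\right) \left(1212 + z{\left(K \right)}\right) = \left(-453 - 3870\right) \left(1212 - \left(2 - \left(\frac{1839}{1144}\right)^{2}\right)\right) = - 4323 \left(1212 + \left(-2 + \frac{3381921}{1308736}\right)\right) = - 4323 \left(1212 + \frac{764449}{1308736}\right) = \left(-4323\right) \frac{1586952481}{1308736} = - \frac{623672325033}{118976}$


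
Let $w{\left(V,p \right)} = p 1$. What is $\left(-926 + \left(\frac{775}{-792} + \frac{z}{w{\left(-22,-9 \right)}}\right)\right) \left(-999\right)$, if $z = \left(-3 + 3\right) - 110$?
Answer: $\frac{80418057}{88} \approx 9.1384 \cdot 10^{5}$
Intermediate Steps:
$w{\left(V,p \right)} = p$
$z = -110$ ($z = 0 - 110 = -110$)
$\left(-926 + \left(\frac{775}{-792} + \frac{z}{w{\left(-22,-9 \right)}}\right)\right) \left(-999\right) = \left(-926 + \left(\frac{775}{-792} - \frac{110}{-9}\right)\right) \left(-999\right) = \left(-926 + \left(775 \left(- \frac{1}{792}\right) - - \frac{110}{9}\right)\right) \left(-999\right) = \left(-926 + \left(- \frac{775}{792} + \frac{110}{9}\right)\right) \left(-999\right) = \left(-926 + \frac{8905}{792}\right) \left(-999\right) = \left(- \frac{724487}{792}\right) \left(-999\right) = \frac{80418057}{88}$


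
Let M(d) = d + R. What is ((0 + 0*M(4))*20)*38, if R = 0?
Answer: 0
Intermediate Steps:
M(d) = d (M(d) = d + 0 = d)
((0 + 0*M(4))*20)*38 = ((0 + 0*4)*20)*38 = ((0 + 0)*20)*38 = (0*20)*38 = 0*38 = 0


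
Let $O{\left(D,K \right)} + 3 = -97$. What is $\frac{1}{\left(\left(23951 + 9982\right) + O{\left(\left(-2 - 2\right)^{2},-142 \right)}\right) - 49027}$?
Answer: $- \frac{1}{15194} \approx -6.5815 \cdot 10^{-5}$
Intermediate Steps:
$O{\left(D,K \right)} = -100$ ($O{\left(D,K \right)} = -3 - 97 = -100$)
$\frac{1}{\left(\left(23951 + 9982\right) + O{\left(\left(-2 - 2\right)^{2},-142 \right)}\right) - 49027} = \frac{1}{\left(\left(23951 + 9982\right) - 100\right) - 49027} = \frac{1}{\left(33933 - 100\right) - 49027} = \frac{1}{33833 - 49027} = \frac{1}{-15194} = - \frac{1}{15194}$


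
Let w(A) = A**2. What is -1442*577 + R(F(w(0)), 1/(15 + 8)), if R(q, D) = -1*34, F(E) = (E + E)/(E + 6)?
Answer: -832068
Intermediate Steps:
F(E) = 2*E/(6 + E) (F(E) = (2*E)/(6 + E) = 2*E/(6 + E))
R(q, D) = -34
-1442*577 + R(F(w(0)), 1/(15 + 8)) = -1442*577 - 34 = -832034 - 34 = -832068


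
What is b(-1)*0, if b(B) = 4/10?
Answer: 0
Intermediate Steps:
b(B) = 2/5 (b(B) = 4*(1/10) = 2/5)
b(-1)*0 = (2/5)*0 = 0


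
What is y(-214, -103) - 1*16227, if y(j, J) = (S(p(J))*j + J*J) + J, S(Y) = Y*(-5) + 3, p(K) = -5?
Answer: -11713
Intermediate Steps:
S(Y) = 3 - 5*Y (S(Y) = -5*Y + 3 = 3 - 5*Y)
y(j, J) = J + J² + 28*j (y(j, J) = ((3 - 5*(-5))*j + J*J) + J = ((3 + 25)*j + J²) + J = (28*j + J²) + J = (J² + 28*j) + J = J + J² + 28*j)
y(-214, -103) - 1*16227 = (-103 + (-103)² + 28*(-214)) - 1*16227 = (-103 + 10609 - 5992) - 16227 = 4514 - 16227 = -11713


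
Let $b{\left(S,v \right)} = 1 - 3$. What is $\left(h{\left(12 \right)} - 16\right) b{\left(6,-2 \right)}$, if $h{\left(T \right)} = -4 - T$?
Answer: $64$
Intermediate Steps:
$b{\left(S,v \right)} = -2$
$\left(h{\left(12 \right)} - 16\right) b{\left(6,-2 \right)} = \left(\left(-4 - 12\right) - 16\right) \left(-2\right) = \left(-16 - 16\right) \left(-2\right) = \left(-32\right) \left(-2\right) = 64$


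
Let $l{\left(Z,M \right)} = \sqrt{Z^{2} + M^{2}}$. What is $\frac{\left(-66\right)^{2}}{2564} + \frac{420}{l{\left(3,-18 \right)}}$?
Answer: $\frac{1089}{641} + \frac{140 \sqrt{37}}{37} \approx 24.715$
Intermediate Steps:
$l{\left(Z,M \right)} = \sqrt{M^{2} + Z^{2}}$
$\frac{\left(-66\right)^{2}}{2564} + \frac{420}{l{\left(3,-18 \right)}} = \frac{\left(-66\right)^{2}}{2564} + \frac{420}{\sqrt{\left(-18\right)^{2} + 3^{2}}} = 4356 \cdot \frac{1}{2564} + \frac{420}{\sqrt{324 + 9}} = \frac{1089}{641} + \frac{420}{\sqrt{333}} = \frac{1089}{641} + \frac{420}{3 \sqrt{37}} = \frac{1089}{641} + 420 \frac{\sqrt{37}}{111} = \frac{1089}{641} + \frac{140 \sqrt{37}}{37}$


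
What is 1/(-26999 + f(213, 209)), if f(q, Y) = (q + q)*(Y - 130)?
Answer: 1/6655 ≈ 0.00015026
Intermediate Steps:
f(q, Y) = 2*q*(-130 + Y) (f(q, Y) = (2*q)*(-130 + Y) = 2*q*(-130 + Y))
1/(-26999 + f(213, 209)) = 1/(-26999 + 2*213*(-130 + 209)) = 1/(-26999 + 2*213*79) = 1/(-26999 + 33654) = 1/6655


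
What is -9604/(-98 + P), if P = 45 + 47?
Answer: 4802/3 ≈ 1600.7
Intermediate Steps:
P = 92
-9604/(-98 + P) = -9604/(-98 + 92) = -9604/(-6) = -9604*(-⅙) = 4802/3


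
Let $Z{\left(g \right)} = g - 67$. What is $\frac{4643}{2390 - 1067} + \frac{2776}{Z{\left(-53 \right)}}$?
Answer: $- \frac{129812}{6615} \approx -19.624$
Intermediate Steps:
$Z{\left(g \right)} = -67 + g$
$\frac{4643}{2390 - 1067} + \frac{2776}{Z{\left(-53 \right)}} = \frac{4643}{2390 - 1067} + \frac{2776}{-67 - 53} = \frac{4643}{2390 - 1067} + \frac{2776}{-120} = \frac{4643}{1323} + 2776 \left(- \frac{1}{120}\right) = 4643 \cdot \frac{1}{1323} - \frac{347}{15} = \frac{4643}{1323} - \frac{347}{15} = - \frac{129812}{6615}$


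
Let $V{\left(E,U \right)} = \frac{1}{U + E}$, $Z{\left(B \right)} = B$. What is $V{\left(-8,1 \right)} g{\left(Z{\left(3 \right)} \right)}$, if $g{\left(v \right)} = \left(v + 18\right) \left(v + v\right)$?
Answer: $-18$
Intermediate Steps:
$V{\left(E,U \right)} = \frac{1}{E + U}$
$g{\left(v \right)} = 2 v \left(18 + v\right)$ ($g{\left(v \right)} = \left(18 + v\right) 2 v = 2 v \left(18 + v\right)$)
$V{\left(-8,1 \right)} g{\left(Z{\left(3 \right)} \right)} = \frac{2 \cdot 3 \left(18 + 3\right)}{-8 + 1} = \frac{2 \cdot 3 \cdot 21}{-7} = \left(- \frac{1}{7}\right) 126 = -18$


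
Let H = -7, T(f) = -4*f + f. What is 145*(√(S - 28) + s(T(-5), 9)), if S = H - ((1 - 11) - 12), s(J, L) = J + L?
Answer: 3480 + 145*I*√13 ≈ 3480.0 + 522.8*I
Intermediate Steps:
T(f) = -3*f
S = 15 (S = -7 - ((1 - 11) - 12) = -7 - (-10 - 12) = -7 - 1*(-22) = -7 + 22 = 15)
145*(√(S - 28) + s(T(-5), 9)) = 145*(√(15 - 28) + (-3*(-5) + 9)) = 145*(√(-13) + (15 + 9)) = 145*(I*√13 + 24) = 145*(24 + I*√13) = 3480 + 145*I*√13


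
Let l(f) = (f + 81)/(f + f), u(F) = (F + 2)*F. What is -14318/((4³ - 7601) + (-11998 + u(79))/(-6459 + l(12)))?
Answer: 739395838/389173425 ≈ 1.8999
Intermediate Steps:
u(F) = F*(2 + F) (u(F) = (2 + F)*F = F*(2 + F))
l(f) = (81 + f)/(2*f) (l(f) = (81 + f)/((2*f)) = (81 + f)*(1/(2*f)) = (81 + f)/(2*f))
-14318/((4³ - 7601) + (-11998 + u(79))/(-6459 + l(12))) = -14318/((4³ - 7601) + (-11998 + 79*(2 + 79))/(-6459 + (½)*(81 + 12)/12)) = -14318/((64 - 7601) + (-11998 + 79*81)/(-6459 + (½)*(1/12)*93)) = -14318/(-7537 + (-11998 + 6399)/(-6459 + 31/8)) = -14318/(-7537 - 5599/(-51641/8)) = -14318/(-7537 - 5599*(-8/51641)) = -14318/(-7537 + 44792/51641) = -14318/(-389173425/51641) = -14318*(-51641/389173425) = 739395838/389173425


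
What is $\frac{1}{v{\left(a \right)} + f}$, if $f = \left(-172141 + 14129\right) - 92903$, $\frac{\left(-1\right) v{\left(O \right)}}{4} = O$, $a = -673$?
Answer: $- \frac{1}{248223} \approx -4.0286 \cdot 10^{-6}$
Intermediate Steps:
$v{\left(O \right)} = - 4 O$
$f = -250915$ ($f = -158012 - 92903 = -250915$)
$\frac{1}{v{\left(a \right)} + f} = \frac{1}{\left(-4\right) \left(-673\right) - 250915} = \frac{1}{2692 - 250915} = \frac{1}{-248223} = - \frac{1}{248223}$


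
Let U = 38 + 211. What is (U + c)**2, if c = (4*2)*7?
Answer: 93025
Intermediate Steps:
U = 249
c = 56 (c = 8*7 = 56)
(U + c)**2 = (249 + 56)**2 = 305**2 = 93025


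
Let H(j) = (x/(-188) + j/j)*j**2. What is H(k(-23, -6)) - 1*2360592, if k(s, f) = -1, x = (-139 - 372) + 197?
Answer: -221895397/94 ≈ -2.3606e+6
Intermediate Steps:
x = -314 (x = -511 + 197 = -314)
H(j) = 251*j**2/94 (H(j) = (-314/(-188) + j/j)*j**2 = (-314*(-1/188) + 1)*j**2 = (157/94 + 1)*j**2 = 251*j**2/94)
H(k(-23, -6)) - 1*2360592 = (251/94)*(-1)**2 - 1*2360592 = (251/94)*1 - 2360592 = 251/94 - 2360592 = -221895397/94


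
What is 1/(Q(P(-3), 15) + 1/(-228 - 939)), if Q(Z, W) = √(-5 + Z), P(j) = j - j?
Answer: -1167/6809446 - 1361889*I*√5/6809446 ≈ -0.00017138 - 0.44721*I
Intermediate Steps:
P(j) = 0
1/(Q(P(-3), 15) + 1/(-228 - 939)) = 1/(√(-5 + 0) + 1/(-228 - 939)) = 1/(√(-5) + 1/(-1167)) = 1/(I*√5 - 1/1167) = 1/(-1/1167 + I*√5)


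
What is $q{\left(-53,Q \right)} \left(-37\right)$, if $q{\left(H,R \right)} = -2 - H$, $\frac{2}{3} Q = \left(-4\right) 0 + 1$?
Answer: $-1887$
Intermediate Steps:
$Q = \frac{3}{2}$ ($Q = \frac{3 \left(\left(-4\right) 0 + 1\right)}{2} = \frac{3 \left(0 + 1\right)}{2} = \frac{3}{2} \cdot 1 = \frac{3}{2} \approx 1.5$)
$q{\left(-53,Q \right)} \left(-37\right) = \left(-2 - -53\right) \left(-37\right) = \left(-2 + 53\right) \left(-37\right) = 51 \left(-37\right) = -1887$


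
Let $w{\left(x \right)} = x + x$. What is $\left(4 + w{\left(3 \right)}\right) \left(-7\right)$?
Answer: $-70$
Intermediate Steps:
$w{\left(x \right)} = 2 x$
$\left(4 + w{\left(3 \right)}\right) \left(-7\right) = \left(4 + 2 \cdot 3\right) \left(-7\right) = \left(4 + 6\right) \left(-7\right) = 10 \left(-7\right) = -70$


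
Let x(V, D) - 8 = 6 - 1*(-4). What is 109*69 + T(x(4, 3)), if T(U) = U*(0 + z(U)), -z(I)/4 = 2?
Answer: 7377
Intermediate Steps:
z(I) = -8 (z(I) = -4*2 = -8)
x(V, D) = 18 (x(V, D) = 8 + (6 - 1*(-4)) = 8 + (6 + 4) = 8 + 10 = 18)
T(U) = -8*U (T(U) = U*(0 - 8) = U*(-8) = -8*U)
109*69 + T(x(4, 3)) = 109*69 - 8*18 = 7521 - 144 = 7377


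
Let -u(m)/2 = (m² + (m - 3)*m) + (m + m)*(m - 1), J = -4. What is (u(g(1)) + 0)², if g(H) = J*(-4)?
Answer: 3564544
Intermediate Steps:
g(H) = 16 (g(H) = -4*(-4) = 16)
u(m) = -2*m² - 4*m*(-1 + m) - 2*m*(-3 + m) (u(m) = -2*((m² + (m - 3)*m) + (m + m)*(m - 1)) = -2*((m² + (-3 + m)*m) + (2*m)*(-1 + m)) = -2*((m² + m*(-3 + m)) + 2*m*(-1 + m)) = -2*(m² + m*(-3 + m) + 2*m*(-1 + m)) = -2*m² - 4*m*(-1 + m) - 2*m*(-3 + m))
(u(g(1)) + 0)² = (2*16*(5 - 4*16) + 0)² = (2*16*(5 - 64) + 0)² = (2*16*(-59) + 0)² = (-1888 + 0)² = (-1888)² = 3564544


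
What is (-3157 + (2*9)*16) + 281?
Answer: -2588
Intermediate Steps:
(-3157 + (2*9)*16) + 281 = (-3157 + 18*16) + 281 = (-3157 + 288) + 281 = -2869 + 281 = -2588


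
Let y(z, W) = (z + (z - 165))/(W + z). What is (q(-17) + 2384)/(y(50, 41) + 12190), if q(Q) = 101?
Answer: 3479/17065 ≈ 0.20387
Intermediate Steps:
y(z, W) = (-165 + 2*z)/(W + z) (y(z, W) = (z + (-165 + z))/(W + z) = (-165 + 2*z)/(W + z))
(q(-17) + 2384)/(y(50, 41) + 12190) = (101 + 2384)/((-165 + 2*50)/(41 + 50) + 12190) = 2485/((-165 + 100)/91 + 12190) = 2485/((1/91)*(-65) + 12190) = 2485/(-5/7 + 12190) = 2485/(85325/7) = 2485*(7/85325) = 3479/17065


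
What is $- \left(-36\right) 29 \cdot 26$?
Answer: $27144$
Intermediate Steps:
$- \left(-36\right) 29 \cdot 26 = - \left(-1044\right) 26 = \left(-1\right) \left(-27144\right) = 27144$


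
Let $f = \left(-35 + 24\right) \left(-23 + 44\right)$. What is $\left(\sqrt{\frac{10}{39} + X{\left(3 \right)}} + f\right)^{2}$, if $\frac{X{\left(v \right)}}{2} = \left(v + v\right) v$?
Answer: $\frac{\left(9009 - \sqrt{55146}\right)^{2}}{1521} \approx 50615.0$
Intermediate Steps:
$X{\left(v \right)} = 4 v^{2}$ ($X{\left(v \right)} = 2 \left(v + v\right) v = 2 \cdot 2 v v = 2 \cdot 2 v^{2} = 4 v^{2}$)
$f = -231$ ($f = \left(-11\right) 21 = -231$)
$\left(\sqrt{\frac{10}{39} + X{\left(3 \right)}} + f\right)^{2} = \left(\sqrt{\frac{10}{39} + 4 \cdot 3^{2}} - 231\right)^{2} = \left(\sqrt{10 \cdot \frac{1}{39} + 4 \cdot 9} - 231\right)^{2} = \left(\sqrt{\frac{10}{39} + 36} - 231\right)^{2} = \left(\sqrt{\frac{1414}{39}} - 231\right)^{2} = \left(\frac{\sqrt{55146}}{39} - 231\right)^{2} = \left(-231 + \frac{\sqrt{55146}}{39}\right)^{2}$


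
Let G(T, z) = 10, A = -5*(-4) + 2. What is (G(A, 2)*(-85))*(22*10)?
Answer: -187000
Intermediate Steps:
A = 22 (A = 20 + 2 = 22)
(G(A, 2)*(-85))*(22*10) = (10*(-85))*(22*10) = -850*220 = -187000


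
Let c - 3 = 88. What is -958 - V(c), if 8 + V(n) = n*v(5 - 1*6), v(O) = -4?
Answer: -586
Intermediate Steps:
c = 91 (c = 3 + 88 = 91)
V(n) = -8 - 4*n (V(n) = -8 + n*(-4) = -8 - 4*n)
-958 - V(c) = -958 - (-8 - 4*91) = -958 - (-8 - 364) = -958 - 1*(-372) = -958 + 372 = -586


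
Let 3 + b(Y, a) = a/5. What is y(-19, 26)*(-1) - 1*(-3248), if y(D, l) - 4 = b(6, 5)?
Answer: 3246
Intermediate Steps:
b(Y, a) = -3 + a/5
y(D, l) = 2 (y(D, l) = 4 + (-3 + (⅕)*5) = 4 + (-3 + 1) = 4 - 2 = 2)
y(-19, 26)*(-1) - 1*(-3248) = 2*(-1) - 1*(-3248) = -2 + 3248 = 3246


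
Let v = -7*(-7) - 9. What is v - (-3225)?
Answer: 3265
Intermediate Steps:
v = 40 (v = 49 - 9 = 40)
v - (-3225) = 40 - (-3225) = 40 - 215*(-15) = 40 + 3225 = 3265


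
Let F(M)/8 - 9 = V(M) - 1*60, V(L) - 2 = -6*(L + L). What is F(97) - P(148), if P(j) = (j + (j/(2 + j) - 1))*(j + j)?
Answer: -4013104/75 ≈ -53508.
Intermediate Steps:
V(L) = 2 - 12*L (V(L) = 2 - 6*(L + L) = 2 - 12*L)
F(M) = -392 - 96*M (F(M) = 72 + 8*((2 - 12*M) - 1*60) = 72 + 8*((2 - 12*M) - 60) = 72 + 8*(-58 - 12*M) = 72 + (-464 - 96*M) = -392 - 96*M)
P(j) = 2*j*(-1 + j + j/(2 + j)) (P(j) = (j + (j/(2 + j) - 1))*(2*j) = (j + (-1 + j/(2 + j)))*(2*j) = (-1 + j + j/(2 + j))*(2*j) = 2*j*(-1 + j + j/(2 + j)))
F(97) - P(148) = (-392 - 96*97) - 2*148*(-2 + 148**2 + 2*148)/(2 + 148) = (-392 - 9312) - 2*148*(-2 + 21904 + 296)/150 = -9704 - 2*148*22198/150 = -9704 - 1*3285304/75 = -9704 - 3285304/75 = -4013104/75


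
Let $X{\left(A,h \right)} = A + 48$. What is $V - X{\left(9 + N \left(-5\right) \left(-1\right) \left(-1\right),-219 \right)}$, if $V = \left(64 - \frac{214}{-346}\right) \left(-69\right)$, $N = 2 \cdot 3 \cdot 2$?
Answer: $- \frac{770832}{173} \approx -4455.7$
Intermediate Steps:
$N = 12$ ($N = 6 \cdot 2 = 12$)
$X{\left(A,h \right)} = 48 + A$
$V = - \frac{771351}{173}$ ($V = \left(64 - - \frac{107}{173}\right) \left(-69\right) = \left(64 + \frac{107}{173}\right) \left(-69\right) = \frac{11179}{173} \left(-69\right) = - \frac{771351}{173} \approx -4458.7$)
$V - X{\left(9 + N \left(-5\right) \left(-1\right) \left(-1\right),-219 \right)} = - \frac{771351}{173} - \left(48 + \left(9 + 12 \left(-5\right) \left(-1\right) \left(-1\right)\right)\right) = - \frac{771351}{173} - \left(48 + \left(9 + \left(-60\right) \left(-1\right) \left(-1\right)\right)\right) = - \frac{771351}{173} - \left(48 + \left(9 + 60 \left(-1\right)\right)\right) = - \frac{771351}{173} - \left(48 + \left(9 - 60\right)\right) = - \frac{771351}{173} - \left(48 - 51\right) = - \frac{771351}{173} - -3 = - \frac{771351}{173} + 3 = - \frac{770832}{173}$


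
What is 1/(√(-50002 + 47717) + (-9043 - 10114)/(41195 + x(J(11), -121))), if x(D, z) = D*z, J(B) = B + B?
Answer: -738176681/3393116914014 - 1484792089*I*√2285/3393116914014 ≈ -0.00021755 - 0.020918*I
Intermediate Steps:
J(B) = 2*B
1/(√(-50002 + 47717) + (-9043 - 10114)/(41195 + x(J(11), -121))) = 1/(√(-50002 + 47717) + (-9043 - 10114)/(41195 + (2*11)*(-121))) = 1/(√(-2285) - 19157/(41195 + 22*(-121))) = 1/(I*√2285 - 19157/(41195 - 2662)) = 1/(I*√2285 - 19157/38533) = 1/(-19157/38533 + I*√2285)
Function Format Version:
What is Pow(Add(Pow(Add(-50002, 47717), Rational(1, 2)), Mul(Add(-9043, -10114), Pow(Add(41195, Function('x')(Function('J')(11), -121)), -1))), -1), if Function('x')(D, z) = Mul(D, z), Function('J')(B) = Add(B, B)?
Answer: Add(Rational(-738176681, 3393116914014), Mul(Rational(-1484792089, 3393116914014), I, Pow(2285, Rational(1, 2)))) ≈ Add(-0.00021755, Mul(-0.020918, I))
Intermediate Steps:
Function('J')(B) = Mul(2, B)
Pow(Add(Pow(Add(-50002, 47717), Rational(1, 2)), Mul(Add(-9043, -10114), Pow(Add(41195, Function('x')(Function('J')(11), -121)), -1))), -1) = Pow(Add(Pow(Add(-50002, 47717), Rational(1, 2)), Mul(Add(-9043, -10114), Pow(Add(41195, Mul(Mul(2, 11), -121)), -1))), -1) = Pow(Add(Pow(-2285, Rational(1, 2)), Mul(-19157, Pow(Add(41195, Mul(22, -121)), -1))), -1) = Pow(Add(Mul(I, Pow(2285, Rational(1, 2))), Mul(-19157, Pow(Add(41195, -2662), -1))), -1) = Pow(Add(Mul(I, Pow(2285, Rational(1, 2))), Mul(-19157, Pow(38533, -1))), -1) = Pow(Add(Mul(I, Pow(2285, Rational(1, 2))), Mul(-19157, Rational(1, 38533))), -1) = Pow(Add(Mul(I, Pow(2285, Rational(1, 2))), Rational(-19157, 38533)), -1) = Pow(Add(Rational(-19157, 38533), Mul(I, Pow(2285, Rational(1, 2)))), -1)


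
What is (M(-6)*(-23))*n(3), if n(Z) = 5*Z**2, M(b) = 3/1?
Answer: -3105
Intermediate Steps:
M(b) = 3 (M(b) = 3*1 = 3)
(M(-6)*(-23))*n(3) = (3*(-23))*(5*3**2) = -345*9 = -69*45 = -3105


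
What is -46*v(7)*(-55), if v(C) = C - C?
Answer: 0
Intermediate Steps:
v(C) = 0
-46*v(7)*(-55) = -46*0*(-55) = 0*(-55) = 0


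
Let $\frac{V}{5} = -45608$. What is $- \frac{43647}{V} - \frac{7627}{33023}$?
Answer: $- \frac{297906199}{7530564920} \approx -0.03956$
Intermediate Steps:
$V = -228040$ ($V = 5 \left(-45608\right) = -228040$)
$- \frac{43647}{V} - \frac{7627}{33023} = - \frac{43647}{-228040} - \frac{7627}{33023} = \left(-43647\right) \left(- \frac{1}{228040}\right) - \frac{7627}{33023} = \frac{43647}{228040} - \frac{7627}{33023} = - \frac{297906199}{7530564920}$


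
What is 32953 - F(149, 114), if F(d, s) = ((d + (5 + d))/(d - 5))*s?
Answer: 261705/8 ≈ 32713.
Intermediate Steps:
F(d, s) = s*(5 + 2*d)/(-5 + d) (F(d, s) = ((5 + 2*d)/(-5 + d))*s = s*(5 + 2*d)/(-5 + d))
32953 - F(149, 114) = 32953 - 114*(5 + 2*149)/(-5 + 149) = 32953 - 114*(5 + 298)/144 = 32953 - 114*303/144 = 32953 - 1*1919/8 = 32953 - 1919/8 = 261705/8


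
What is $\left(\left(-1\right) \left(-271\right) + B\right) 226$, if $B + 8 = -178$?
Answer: $19210$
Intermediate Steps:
$B = -186$ ($B = -8 - 178 = -186$)
$\left(\left(-1\right) \left(-271\right) + B\right) 226 = \left(\left(-1\right) \left(-271\right) - 186\right) 226 = \left(271 - 186\right) 226 = 85 \cdot 226 = 19210$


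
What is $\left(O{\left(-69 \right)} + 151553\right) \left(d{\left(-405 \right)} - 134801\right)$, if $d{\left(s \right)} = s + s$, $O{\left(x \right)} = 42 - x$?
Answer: $-20567306704$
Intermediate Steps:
$d{\left(s \right)} = 2 s$
$\left(O{\left(-69 \right)} + 151553\right) \left(d{\left(-405 \right)} - 134801\right) = \left(\left(42 - -69\right) + 151553\right) \left(2 \left(-405\right) - 134801\right) = \left(\left(42 + 69\right) + 151553\right) \left(-810 - 134801\right) = \left(111 + 151553\right) \left(-135611\right) = 151664 \left(-135611\right) = -20567306704$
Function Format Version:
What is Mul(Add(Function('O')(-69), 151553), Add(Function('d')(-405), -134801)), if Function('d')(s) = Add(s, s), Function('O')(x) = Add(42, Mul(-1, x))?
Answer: -20567306704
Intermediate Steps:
Function('d')(s) = Mul(2, s)
Mul(Add(Function('O')(-69), 151553), Add(Function('d')(-405), -134801)) = Mul(Add(Add(42, Mul(-1, -69)), 151553), Add(Mul(2, -405), -134801)) = Mul(Add(Add(42, 69), 151553), Add(-810, -134801)) = Mul(Add(111, 151553), -135611) = Mul(151664, -135611) = -20567306704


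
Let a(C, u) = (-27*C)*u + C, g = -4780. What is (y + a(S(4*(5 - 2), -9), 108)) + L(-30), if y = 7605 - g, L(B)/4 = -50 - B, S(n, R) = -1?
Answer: 15220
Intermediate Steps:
L(B) = -200 - 4*B (L(B) = 4*(-50 - B) = -200 - 4*B)
y = 12385 (y = 7605 - 1*(-4780) = 7605 + 4780 = 12385)
a(C, u) = C - 27*C*u (a(C, u) = -27*C*u + C = C - 27*C*u)
(y + a(S(4*(5 - 2), -9), 108)) + L(-30) = (12385 - (1 - 27*108)) + (-200 - 4*(-30)) = (12385 - (1 - 2916)) + (-200 + 120) = (12385 - 1*(-2915)) - 80 = (12385 + 2915) - 80 = 15300 - 80 = 15220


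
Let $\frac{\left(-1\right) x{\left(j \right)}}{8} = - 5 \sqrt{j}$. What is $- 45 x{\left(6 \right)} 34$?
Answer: $- 61200 \sqrt{6} \approx -1.4991 \cdot 10^{5}$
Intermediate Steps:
$x{\left(j \right)} = 40 \sqrt{j}$ ($x{\left(j \right)} = - 8 \left(- 5 \sqrt{j}\right) = 40 \sqrt{j}$)
$- 45 x{\left(6 \right)} 34 = - 45 \cdot 40 \sqrt{6} \cdot 34 = - 1800 \sqrt{6} \cdot 34 = - 61200 \sqrt{6}$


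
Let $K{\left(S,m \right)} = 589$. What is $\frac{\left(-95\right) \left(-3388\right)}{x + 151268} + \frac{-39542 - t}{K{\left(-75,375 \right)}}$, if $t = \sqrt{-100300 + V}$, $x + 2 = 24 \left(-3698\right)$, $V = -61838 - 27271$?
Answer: $- \frac{1141176524}{18410373} - \frac{i \sqrt{189409}}{589} \approx -61.986 - 0.7389 i$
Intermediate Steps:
$V = -89109$ ($V = -61838 - 27271 = -89109$)
$x = -88754$ ($x = -2 + 24 \left(-3698\right) = -2 - 88752 = -88754$)
$t = i \sqrt{189409}$ ($t = \sqrt{-100300 - 89109} = \sqrt{-189409} = i \sqrt{189409} \approx 435.21 i$)
$\frac{\left(-95\right) \left(-3388\right)}{x + 151268} + \frac{-39542 - t}{K{\left(-75,375 \right)}} = \frac{\left(-95\right) \left(-3388\right)}{-88754 + 151268} + \frac{-39542 - i \sqrt{189409}}{589} = \frac{321860}{62514} + \left(-39542 - i \sqrt{189409}\right) \frac{1}{589} = 321860 \cdot \frac{1}{62514} - \left(\frac{39542}{589} + \frac{i \sqrt{189409}}{589}\right) = \frac{160930}{31257} - \left(\frac{39542}{589} + \frac{i \sqrt{189409}}{589}\right) = - \frac{1141176524}{18410373} - \frac{i \sqrt{189409}}{589}$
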